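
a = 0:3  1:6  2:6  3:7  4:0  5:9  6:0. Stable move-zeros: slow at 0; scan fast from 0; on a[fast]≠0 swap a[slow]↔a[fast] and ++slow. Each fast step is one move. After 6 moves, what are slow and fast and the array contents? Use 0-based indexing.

slow=5, fast=6, a=[3, 6, 6, 7, 9, 0, 0]

(s=0,f=0) a[fast]=3≠0 swap→a[0]=3 → slow++,fast++
(s=1,f=1) a[fast]=6≠0 swap→a[1]=6 → slow++,fast++
(s=2,f=2) a[fast]=6≠0 swap→a[2]=6 → slow++,fast++
(s=3,f=3) a[fast]=7≠0 swap→a[3]=7 → slow++,fast++
(s=4,f=4) a[fast]=0 → fast++
(s=4,f=5) a[fast]=9≠0 swap→a[4]=9 → slow++,fast++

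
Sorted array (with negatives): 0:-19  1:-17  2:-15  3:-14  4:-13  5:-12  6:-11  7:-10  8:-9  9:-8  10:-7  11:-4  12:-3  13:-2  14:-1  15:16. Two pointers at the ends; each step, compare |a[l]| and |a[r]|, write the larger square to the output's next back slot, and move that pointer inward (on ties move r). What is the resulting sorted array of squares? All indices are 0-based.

[1, 4, 9, 16, 49, 64, 81, 100, 121, 144, 169, 196, 225, 256, 289, 361]

l=0 r=15: |-19|>|16| out[15]=361, l++
l=1 r=15: |-17|>|16| out[14]=289, l++
l=2 r=15: |-15|<=|16| out[13]=256, r--
l=2 r=14: |-15|>|-1| out[12]=225, l++
l=3 r=14: |-14|>|-1| out[11]=196, l++
l=4 r=14: |-13|>|-1| out[10]=169, l++
l=5 r=14: |-12|>|-1| out[9]=144, l++
l=6 r=14: |-11|>|-1| out[8]=121, l++
l=7 r=14: |-10|>|-1| out[7]=100, l++
l=8 r=14: |-9|>|-1| out[6]=81, l++
l=9 r=14: |-8|>|-1| out[5]=64, l++
l=10 r=14: |-7|>|-1| out[4]=49, l++
l=11 r=14: |-4|>|-1| out[3]=16, l++
l=12 r=14: |-3|>|-1| out[2]=9, l++
l=13 r=14: |-2|>|-1| out[1]=4, l++
l=14 r=14: |-1|<=|-1| out[0]=1, r--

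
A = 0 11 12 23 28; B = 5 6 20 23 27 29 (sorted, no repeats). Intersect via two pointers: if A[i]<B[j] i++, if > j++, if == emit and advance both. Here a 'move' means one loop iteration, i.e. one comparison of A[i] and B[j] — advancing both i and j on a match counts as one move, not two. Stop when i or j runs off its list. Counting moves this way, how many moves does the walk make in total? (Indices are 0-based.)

9 moves

i=0 j=0: 0<5, i++
i=1 j=0: 11>5, j++
i=1 j=1: 11>6, j++
i=1 j=2: 11<20, i++
i=2 j=2: 12<20, i++
i=3 j=2: 23>20, j++
i=3 j=3: 23==23 emit, i++,j++
i=4 j=4: 28>27, j++
i=4 j=5: 28<29, i++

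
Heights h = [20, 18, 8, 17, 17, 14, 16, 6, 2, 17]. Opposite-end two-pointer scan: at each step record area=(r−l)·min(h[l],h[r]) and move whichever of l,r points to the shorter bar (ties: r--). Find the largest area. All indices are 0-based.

[0,9] min(20,17)*9=153 best=153 * → r--
[0,8] min(20,2)*8=16 best=153 → r--
[0,7] min(20,6)*7=42 best=153 → r--
[0,6] min(20,16)*6=96 best=153 → r--
[0,5] min(20,14)*5=70 best=153 → r--
[0,4] min(20,17)*4=68 best=153 → r--
[0,3] min(20,17)*3=51 best=153 → r--
[0,2] min(20,8)*2=16 best=153 → r--
[0,1] min(20,18)*1=18 best=153 → r--

max area = 153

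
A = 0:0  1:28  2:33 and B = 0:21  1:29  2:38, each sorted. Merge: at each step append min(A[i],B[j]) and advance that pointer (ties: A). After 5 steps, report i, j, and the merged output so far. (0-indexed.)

i=0 j=0: A[i]=0<=B[j]=21 take 0, i++
i=1 j=0: A[i]=28>B[j]=21 take 21, j++
i=1 j=1: A[i]=28<=B[j]=29 take 28, i++
i=2 j=1: A[i]=33>B[j]=29 take 29, j++
i=2 j=2: A[i]=33<=B[j]=38 take 33, i++

i=3, j=2, merged so far=[0, 21, 28, 29, 33]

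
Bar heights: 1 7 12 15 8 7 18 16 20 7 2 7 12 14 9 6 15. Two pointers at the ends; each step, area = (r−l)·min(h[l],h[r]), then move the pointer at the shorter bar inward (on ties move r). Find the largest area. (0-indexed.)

max area = 195

[0,16] min(1,15)*16=16 best=16 * → l++
[1,16] min(7,15)*15=105 best=105 * → l++
[2,16] min(12,15)*14=168 best=168 * → l++
[3,16] min(15,15)*13=195 best=195 * → r--
[3,15] min(15,6)*12=72 best=195 → r--
[3,14] min(15,9)*11=99 best=195 → r--
[3,13] min(15,14)*10=140 best=195 → r--
[3,12] min(15,12)*9=108 best=195 → r--
[3,11] min(15,7)*8=56 best=195 → r--
[3,10] min(15,2)*7=14 best=195 → r--
[3,9] min(15,7)*6=42 best=195 → r--
[3,8] min(15,20)*5=75 best=195 → l++
[4,8] min(8,20)*4=32 best=195 → l++
[5,8] min(7,20)*3=21 best=195 → l++
[6,8] min(18,20)*2=36 best=195 → l++
[7,8] min(16,20)*1=16 best=195 → l++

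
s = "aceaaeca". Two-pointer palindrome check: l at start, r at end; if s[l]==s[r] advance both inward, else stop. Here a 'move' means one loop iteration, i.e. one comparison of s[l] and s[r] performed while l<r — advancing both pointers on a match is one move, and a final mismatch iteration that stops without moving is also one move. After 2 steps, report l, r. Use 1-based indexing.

l=3, r=6

l=1 r=8: 'a'=='a', l++,r--
l=2 r=7: 'c'=='c', l++,r--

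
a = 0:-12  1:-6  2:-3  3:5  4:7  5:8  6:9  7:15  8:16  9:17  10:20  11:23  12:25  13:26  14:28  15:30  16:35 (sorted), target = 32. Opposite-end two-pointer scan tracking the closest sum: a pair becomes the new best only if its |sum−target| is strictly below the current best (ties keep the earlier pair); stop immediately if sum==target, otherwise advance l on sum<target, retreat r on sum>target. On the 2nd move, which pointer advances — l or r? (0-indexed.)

l=0 r=16: -12+35=23 d=9 *, l++
l=1 r=16: -6+35=29 d=3 *, l++

l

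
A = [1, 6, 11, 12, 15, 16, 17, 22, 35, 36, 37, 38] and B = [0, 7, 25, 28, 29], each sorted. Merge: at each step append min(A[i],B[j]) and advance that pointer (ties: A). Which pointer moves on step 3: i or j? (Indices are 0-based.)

i=0 j=0: A[i]=1>B[j]=0 take 0, j++
i=0 j=1: A[i]=1<=B[j]=7 take 1, i++
i=1 j=1: A[i]=6<=B[j]=7 take 6, i++

i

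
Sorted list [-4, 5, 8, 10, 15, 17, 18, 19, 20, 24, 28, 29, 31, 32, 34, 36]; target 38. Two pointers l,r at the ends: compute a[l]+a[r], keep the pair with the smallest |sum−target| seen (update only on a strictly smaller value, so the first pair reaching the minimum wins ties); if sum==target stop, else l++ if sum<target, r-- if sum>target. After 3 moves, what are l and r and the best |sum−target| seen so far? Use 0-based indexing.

l=1, r=13, best |Δ|=1

l=0 r=15: -4+36=32 d=6 *, l++
l=1 r=15: 5+36=41 d=3 *, r--
l=1 r=14: 5+34=39 d=1 *, r--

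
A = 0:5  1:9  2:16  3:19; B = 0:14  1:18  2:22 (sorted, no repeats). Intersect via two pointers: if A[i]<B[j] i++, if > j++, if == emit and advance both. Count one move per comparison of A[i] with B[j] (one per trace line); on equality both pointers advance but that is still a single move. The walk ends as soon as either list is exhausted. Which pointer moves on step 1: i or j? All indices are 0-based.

i

[i=0,j=0] 5<14 → i++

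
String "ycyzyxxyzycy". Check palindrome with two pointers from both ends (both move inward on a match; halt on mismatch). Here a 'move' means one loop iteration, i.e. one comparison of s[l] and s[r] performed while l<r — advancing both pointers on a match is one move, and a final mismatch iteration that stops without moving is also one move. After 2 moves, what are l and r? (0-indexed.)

l=0 r=11: 'y'=='y', l++,r--
l=1 r=10: 'c'=='c', l++,r--

l=2, r=9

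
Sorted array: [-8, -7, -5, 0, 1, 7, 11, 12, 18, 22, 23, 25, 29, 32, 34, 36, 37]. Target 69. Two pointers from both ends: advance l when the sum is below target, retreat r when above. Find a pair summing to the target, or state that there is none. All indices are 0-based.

l=0 r=16: -8+37=29 <69, l++
l=1 r=16: -7+37=30 <69, l++
l=2 r=16: -5+37=32 <69, l++
l=3 r=16: 0+37=37 <69, l++
l=4 r=16: 1+37=38 <69, l++
l=5 r=16: 7+37=44 <69, l++
l=6 r=16: 11+37=48 <69, l++
l=7 r=16: 12+37=49 <69, l++
l=8 r=16: 18+37=55 <69, l++
l=9 r=16: 22+37=59 <69, l++
l=10 r=16: 23+37=60 <69, l++
l=11 r=16: 25+37=62 <69, l++
l=12 r=16: 29+37=66 <69, l++
l=13 r=16: 32+37=69, found

(32, 37)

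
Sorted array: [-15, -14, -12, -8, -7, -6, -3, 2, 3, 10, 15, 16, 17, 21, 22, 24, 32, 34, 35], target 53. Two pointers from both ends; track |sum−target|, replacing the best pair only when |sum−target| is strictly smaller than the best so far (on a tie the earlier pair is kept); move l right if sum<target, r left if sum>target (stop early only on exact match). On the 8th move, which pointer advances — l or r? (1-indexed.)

l

[1,19] -15+35=20 d=33 * → l++
[2,19] -14+35=21 d=32 * → l++
[3,19] -12+35=23 d=30 * → l++
[4,19] -8+35=27 d=26 * → l++
[5,19] -7+35=28 d=25 * → l++
[6,19] -6+35=29 d=24 * → l++
[7,19] -3+35=32 d=21 * → l++
[8,19] 2+35=37 d=16 * → l++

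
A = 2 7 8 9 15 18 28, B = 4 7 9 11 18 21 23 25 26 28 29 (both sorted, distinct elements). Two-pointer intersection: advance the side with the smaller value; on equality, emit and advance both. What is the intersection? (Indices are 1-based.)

intersection = [7, 9, 18, 28]

i=1 j=1: 2<4, i++
i=2 j=1: 7>4, j++
i=2 j=2: 7==7 emit, i++,j++
i=3 j=3: 8<9, i++
i=4 j=3: 9==9 emit, i++,j++
i=5 j=4: 15>11, j++
i=5 j=5: 15<18, i++
i=6 j=5: 18==18 emit, i++,j++
i=7 j=6: 28>21, j++
i=7 j=7: 28>23, j++
i=7 j=8: 28>25, j++
i=7 j=9: 28>26, j++
i=7 j=10: 28==28 emit, i++,j++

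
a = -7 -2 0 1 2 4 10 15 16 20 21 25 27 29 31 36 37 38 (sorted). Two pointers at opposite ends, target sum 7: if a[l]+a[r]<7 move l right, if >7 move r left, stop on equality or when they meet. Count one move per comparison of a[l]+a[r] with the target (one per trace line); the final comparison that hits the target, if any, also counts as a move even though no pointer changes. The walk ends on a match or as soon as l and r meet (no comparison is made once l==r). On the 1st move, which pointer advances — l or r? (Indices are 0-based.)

r

[0,17] -7+38=31 >7 → r--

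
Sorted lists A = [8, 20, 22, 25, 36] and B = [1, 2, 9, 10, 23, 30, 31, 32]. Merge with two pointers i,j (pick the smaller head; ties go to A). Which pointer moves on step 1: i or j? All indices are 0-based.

j

i=0 j=0: A[i]=8>B[j]=1 take 1, j++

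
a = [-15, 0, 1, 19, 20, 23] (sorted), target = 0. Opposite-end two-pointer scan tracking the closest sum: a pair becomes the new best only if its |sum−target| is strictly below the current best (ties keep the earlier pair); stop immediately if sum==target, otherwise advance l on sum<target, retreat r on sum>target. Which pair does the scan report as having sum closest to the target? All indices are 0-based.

pair (0, 1) with sum 1 (|Δ|=1)

[0,5] -15+23=8 d=8 * → r--
[0,4] -15+20=5 d=5 * → r--
[0,3] -15+19=4 d=4 * → r--
[0,2] -15+1=-14 d=14 → l++
[1,2] 0+1=1 d=1 * → r--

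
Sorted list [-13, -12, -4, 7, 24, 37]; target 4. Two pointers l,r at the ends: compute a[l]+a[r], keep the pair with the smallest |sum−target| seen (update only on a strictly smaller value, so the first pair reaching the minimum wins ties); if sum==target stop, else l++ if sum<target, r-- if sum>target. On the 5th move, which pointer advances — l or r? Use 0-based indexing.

l=0 r=5: -13+37=24 d=20 *, r--
l=0 r=4: -13+24=11 d=7 *, r--
l=0 r=3: -13+7=-6 d=10, l++
l=1 r=3: -12+7=-5 d=9, l++
l=2 r=3: -4+7=3 d=1 *, l++

l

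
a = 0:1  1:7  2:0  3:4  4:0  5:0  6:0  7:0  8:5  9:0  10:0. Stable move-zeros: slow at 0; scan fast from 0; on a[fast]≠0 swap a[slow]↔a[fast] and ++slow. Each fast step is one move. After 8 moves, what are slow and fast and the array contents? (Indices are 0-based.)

slow=0 fast=0: a[fast]=1≠0 swap→a[0]=1, slow++,fast++
slow=1 fast=1: a[fast]=7≠0 swap→a[1]=7, slow++,fast++
slow=2 fast=2: a[fast]=0, fast++
slow=2 fast=3: a[fast]=4≠0 swap→a[2]=4, slow++,fast++
slow=3 fast=4: a[fast]=0, fast++
slow=3 fast=5: a[fast]=0, fast++
slow=3 fast=6: a[fast]=0, fast++
slow=3 fast=7: a[fast]=0, fast++

slow=3, fast=8, a=[1, 7, 4, 0, 0, 0, 0, 0, 5, 0, 0]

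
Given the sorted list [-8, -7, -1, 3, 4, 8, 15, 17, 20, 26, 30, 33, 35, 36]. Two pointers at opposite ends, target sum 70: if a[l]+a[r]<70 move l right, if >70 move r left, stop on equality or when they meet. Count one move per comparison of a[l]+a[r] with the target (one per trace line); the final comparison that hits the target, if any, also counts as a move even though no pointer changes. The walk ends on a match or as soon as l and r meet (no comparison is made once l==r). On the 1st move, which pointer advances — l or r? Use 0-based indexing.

l=0 r=13: -8+36=28 <70, l++

l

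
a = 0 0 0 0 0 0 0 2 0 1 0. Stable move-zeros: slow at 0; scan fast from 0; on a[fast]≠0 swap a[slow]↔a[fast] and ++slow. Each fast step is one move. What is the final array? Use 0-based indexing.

(s=0,f=0) a[fast]=0 → fast++
(s=0,f=1) a[fast]=0 → fast++
(s=0,f=2) a[fast]=0 → fast++
(s=0,f=3) a[fast]=0 → fast++
(s=0,f=4) a[fast]=0 → fast++
(s=0,f=5) a[fast]=0 → fast++
(s=0,f=6) a[fast]=0 → fast++
(s=0,f=7) a[fast]=2≠0 swap→a[0]=2 → slow++,fast++
(s=1,f=8) a[fast]=0 → fast++
(s=1,f=9) a[fast]=1≠0 swap→a[1]=1 → slow++,fast++
(s=2,f=10) a[fast]=0 → fast++

[2, 1, 0, 0, 0, 0, 0, 0, 0, 0, 0]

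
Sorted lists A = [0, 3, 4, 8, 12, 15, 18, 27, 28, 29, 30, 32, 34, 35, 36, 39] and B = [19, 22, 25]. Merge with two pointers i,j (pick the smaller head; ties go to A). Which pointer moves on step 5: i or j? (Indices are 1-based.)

[i=1,j=1] A[i]=0<=B[j]=19 take 0 → i++
[i=2,j=1] A[i]=3<=B[j]=19 take 3 → i++
[i=3,j=1] A[i]=4<=B[j]=19 take 4 → i++
[i=4,j=1] A[i]=8<=B[j]=19 take 8 → i++
[i=5,j=1] A[i]=12<=B[j]=19 take 12 → i++

i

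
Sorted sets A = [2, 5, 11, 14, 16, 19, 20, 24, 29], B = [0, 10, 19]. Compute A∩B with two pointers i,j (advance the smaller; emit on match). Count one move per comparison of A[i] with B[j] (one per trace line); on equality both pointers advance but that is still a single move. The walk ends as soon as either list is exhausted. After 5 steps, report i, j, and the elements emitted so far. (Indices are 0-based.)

i=3, j=2, emitted=[]

i=0 j=0: 2>0, j++
i=0 j=1: 2<10, i++
i=1 j=1: 5<10, i++
i=2 j=1: 11>10, j++
i=2 j=2: 11<19, i++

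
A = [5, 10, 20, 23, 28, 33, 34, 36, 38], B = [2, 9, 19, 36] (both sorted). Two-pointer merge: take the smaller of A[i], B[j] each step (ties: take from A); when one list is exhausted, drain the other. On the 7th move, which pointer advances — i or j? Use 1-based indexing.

i

[i=1,j=1] A[i]=5>B[j]=2 take 2 → j++
[i=1,j=2] A[i]=5<=B[j]=9 take 5 → i++
[i=2,j=2] A[i]=10>B[j]=9 take 9 → j++
[i=2,j=3] A[i]=10<=B[j]=19 take 10 → i++
[i=3,j=3] A[i]=20>B[j]=19 take 19 → j++
[i=3,j=4] A[i]=20<=B[j]=36 take 20 → i++
[i=4,j=4] A[i]=23<=B[j]=36 take 23 → i++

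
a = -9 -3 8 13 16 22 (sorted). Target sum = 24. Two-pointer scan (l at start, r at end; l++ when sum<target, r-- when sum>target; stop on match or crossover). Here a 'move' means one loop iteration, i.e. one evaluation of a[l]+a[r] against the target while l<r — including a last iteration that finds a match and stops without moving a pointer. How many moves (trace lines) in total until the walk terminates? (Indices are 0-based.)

[0,5] -9+22=13 <24 → l++
[1,5] -3+22=19 <24 → l++
[2,5] 8+22=30 >24 → r--
[2,4] 8+16=24 → found

4 moves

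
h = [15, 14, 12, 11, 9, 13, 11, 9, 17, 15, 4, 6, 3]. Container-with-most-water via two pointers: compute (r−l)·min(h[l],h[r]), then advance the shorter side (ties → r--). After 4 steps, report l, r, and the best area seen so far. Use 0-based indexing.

l=0, r=8, best area=135

[0,12] min(15,3)*12=36 best=36 * → r--
[0,11] min(15,6)*11=66 best=66 * → r--
[0,10] min(15,4)*10=40 best=66 → r--
[0,9] min(15,15)*9=135 best=135 * → r--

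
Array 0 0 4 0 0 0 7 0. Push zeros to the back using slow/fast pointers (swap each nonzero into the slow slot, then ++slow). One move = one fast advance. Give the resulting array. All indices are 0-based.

[4, 7, 0, 0, 0, 0, 0, 0]

(s=0,f=0) a[fast]=0 → fast++
(s=0,f=1) a[fast]=0 → fast++
(s=0,f=2) a[fast]=4≠0 swap→a[0]=4 → slow++,fast++
(s=1,f=3) a[fast]=0 → fast++
(s=1,f=4) a[fast]=0 → fast++
(s=1,f=5) a[fast]=0 → fast++
(s=1,f=6) a[fast]=7≠0 swap→a[1]=7 → slow++,fast++
(s=2,f=7) a[fast]=0 → fast++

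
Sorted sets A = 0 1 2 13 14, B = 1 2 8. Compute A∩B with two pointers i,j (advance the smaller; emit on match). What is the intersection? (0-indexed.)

[i=0,j=0] 0<1 → i++
[i=1,j=0] 1==1 emit → i++,j++
[i=2,j=1] 2==2 emit → i++,j++
[i=3,j=2] 13>8 → j++

intersection = [1, 2]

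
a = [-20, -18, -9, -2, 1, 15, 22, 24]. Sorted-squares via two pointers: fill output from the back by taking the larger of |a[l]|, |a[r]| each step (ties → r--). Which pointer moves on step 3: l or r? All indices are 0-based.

l

[0,7] |-20|<=|24| out[7]=576 → r--
[0,6] |-20|<=|22| out[6]=484 → r--
[0,5] |-20|>|15| out[5]=400 → l++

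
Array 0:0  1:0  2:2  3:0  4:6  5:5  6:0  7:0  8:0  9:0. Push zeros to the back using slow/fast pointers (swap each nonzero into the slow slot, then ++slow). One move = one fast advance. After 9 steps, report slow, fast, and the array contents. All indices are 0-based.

slow=0 fast=0: a[fast]=0, fast++
slow=0 fast=1: a[fast]=0, fast++
slow=0 fast=2: a[fast]=2≠0 swap→a[0]=2, slow++,fast++
slow=1 fast=3: a[fast]=0, fast++
slow=1 fast=4: a[fast]=6≠0 swap→a[1]=6, slow++,fast++
slow=2 fast=5: a[fast]=5≠0 swap→a[2]=5, slow++,fast++
slow=3 fast=6: a[fast]=0, fast++
slow=3 fast=7: a[fast]=0, fast++
slow=3 fast=8: a[fast]=0, fast++

slow=3, fast=9, a=[2, 6, 5, 0, 0, 0, 0, 0, 0, 0]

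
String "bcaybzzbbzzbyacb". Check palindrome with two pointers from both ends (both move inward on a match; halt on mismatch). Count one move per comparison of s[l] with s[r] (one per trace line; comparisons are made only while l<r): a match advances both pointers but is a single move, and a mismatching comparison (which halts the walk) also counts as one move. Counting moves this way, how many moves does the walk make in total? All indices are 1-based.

8 moves

[1,16] 'b'=='b' → l++,r--
[2,15] 'c'=='c' → l++,r--
[3,14] 'a'=='a' → l++,r--
[4,13] 'y'=='y' → l++,r--
[5,12] 'b'=='b' → l++,r--
[6,11] 'z'=='z' → l++,r--
[7,10] 'z'=='z' → l++,r--
[8,9] 'b'=='b' → l++,r--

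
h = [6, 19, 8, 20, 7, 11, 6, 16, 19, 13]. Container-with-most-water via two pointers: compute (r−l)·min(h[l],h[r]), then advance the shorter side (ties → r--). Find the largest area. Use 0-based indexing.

max area = 133

[0,9] min(6,13)*9=54 best=54 * → l++
[1,9] min(19,13)*8=104 best=104 * → r--
[1,8] min(19,19)*7=133 best=133 * → r--
[1,7] min(19,16)*6=96 best=133 → r--
[1,6] min(19,6)*5=30 best=133 → r--
[1,5] min(19,11)*4=44 best=133 → r--
[1,4] min(19,7)*3=21 best=133 → r--
[1,3] min(19,20)*2=38 best=133 → l++
[2,3] min(8,20)*1=8 best=133 → l++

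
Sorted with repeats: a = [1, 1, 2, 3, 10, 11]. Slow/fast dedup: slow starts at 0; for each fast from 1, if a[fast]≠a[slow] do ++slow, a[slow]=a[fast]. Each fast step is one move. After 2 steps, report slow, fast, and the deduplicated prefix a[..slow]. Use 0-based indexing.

slow=1, fast=3, prefix=[1, 2]

(s=0,f=1) a[fast]=1=a[slow] dup → fast++
(s=0,f=2) a[fast]=2≠a[slow]=1 write a[1]=2 → slow++,fast++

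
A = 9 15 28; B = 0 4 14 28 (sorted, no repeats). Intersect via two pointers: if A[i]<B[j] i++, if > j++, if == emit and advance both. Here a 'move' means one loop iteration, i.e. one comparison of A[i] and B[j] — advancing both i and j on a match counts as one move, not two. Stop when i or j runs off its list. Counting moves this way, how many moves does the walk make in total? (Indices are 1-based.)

i=1 j=1: 9>0, j++
i=1 j=2: 9>4, j++
i=1 j=3: 9<14, i++
i=2 j=3: 15>14, j++
i=2 j=4: 15<28, i++
i=3 j=4: 28==28 emit, i++,j++

6 moves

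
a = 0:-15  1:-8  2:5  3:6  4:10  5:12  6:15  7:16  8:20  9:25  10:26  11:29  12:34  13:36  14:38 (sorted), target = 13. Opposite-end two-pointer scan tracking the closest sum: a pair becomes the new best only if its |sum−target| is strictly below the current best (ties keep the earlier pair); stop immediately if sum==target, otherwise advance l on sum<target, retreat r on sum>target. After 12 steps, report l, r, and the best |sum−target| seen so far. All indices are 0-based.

l=0 r=14: -15+38=23 d=10 *, r--
l=0 r=13: -15+36=21 d=8 *, r--
l=0 r=12: -15+34=19 d=6 *, r--
l=0 r=11: -15+29=14 d=1 *, r--
l=0 r=10: -15+26=11 d=2, l++
l=1 r=10: -8+26=18 d=5, r--
l=1 r=9: -8+25=17 d=4, r--
l=1 r=8: -8+20=12 d=1, l++
l=2 r=8: 5+20=25 d=12, r--
l=2 r=7: 5+16=21 d=8, r--
l=2 r=6: 5+15=20 d=7, r--
l=2 r=5: 5+12=17 d=4, r--

l=2, r=4, best |Δ|=1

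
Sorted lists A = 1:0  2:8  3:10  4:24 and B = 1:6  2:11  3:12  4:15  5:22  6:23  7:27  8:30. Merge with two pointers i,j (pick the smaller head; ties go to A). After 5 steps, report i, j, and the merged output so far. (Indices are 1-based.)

i=4, j=3, merged so far=[0, 6, 8, 10, 11]

i=1 j=1: A[i]=0<=B[j]=6 take 0, i++
i=2 j=1: A[i]=8>B[j]=6 take 6, j++
i=2 j=2: A[i]=8<=B[j]=11 take 8, i++
i=3 j=2: A[i]=10<=B[j]=11 take 10, i++
i=4 j=2: A[i]=24>B[j]=11 take 11, j++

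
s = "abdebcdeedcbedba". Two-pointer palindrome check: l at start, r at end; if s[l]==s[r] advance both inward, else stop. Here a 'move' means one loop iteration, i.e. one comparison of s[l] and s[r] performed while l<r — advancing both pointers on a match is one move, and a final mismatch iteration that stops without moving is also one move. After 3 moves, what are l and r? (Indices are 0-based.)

l=0 r=15: 'a'=='a', l++,r--
l=1 r=14: 'b'=='b', l++,r--
l=2 r=13: 'd'=='d', l++,r--

l=3, r=12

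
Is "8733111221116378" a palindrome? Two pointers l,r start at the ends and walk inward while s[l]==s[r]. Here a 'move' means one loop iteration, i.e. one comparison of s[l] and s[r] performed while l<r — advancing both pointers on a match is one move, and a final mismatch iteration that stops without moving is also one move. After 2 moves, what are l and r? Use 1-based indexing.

l=3, r=14

l=1 r=16: '8'=='8', l++,r--
l=2 r=15: '7'=='7', l++,r--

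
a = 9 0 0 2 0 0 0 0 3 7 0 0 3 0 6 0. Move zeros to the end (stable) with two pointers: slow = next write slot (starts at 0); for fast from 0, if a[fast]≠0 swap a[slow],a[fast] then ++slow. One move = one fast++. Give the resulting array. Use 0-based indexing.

slow=0 fast=0: a[fast]=9≠0 swap→a[0]=9, slow++,fast++
slow=1 fast=1: a[fast]=0, fast++
slow=1 fast=2: a[fast]=0, fast++
slow=1 fast=3: a[fast]=2≠0 swap→a[1]=2, slow++,fast++
slow=2 fast=4: a[fast]=0, fast++
slow=2 fast=5: a[fast]=0, fast++
slow=2 fast=6: a[fast]=0, fast++
slow=2 fast=7: a[fast]=0, fast++
slow=2 fast=8: a[fast]=3≠0 swap→a[2]=3, slow++,fast++
slow=3 fast=9: a[fast]=7≠0 swap→a[3]=7, slow++,fast++
slow=4 fast=10: a[fast]=0, fast++
slow=4 fast=11: a[fast]=0, fast++
slow=4 fast=12: a[fast]=3≠0 swap→a[4]=3, slow++,fast++
slow=5 fast=13: a[fast]=0, fast++
slow=5 fast=14: a[fast]=6≠0 swap→a[5]=6, slow++,fast++
slow=6 fast=15: a[fast]=0, fast++

[9, 2, 3, 7, 3, 6, 0, 0, 0, 0, 0, 0, 0, 0, 0, 0]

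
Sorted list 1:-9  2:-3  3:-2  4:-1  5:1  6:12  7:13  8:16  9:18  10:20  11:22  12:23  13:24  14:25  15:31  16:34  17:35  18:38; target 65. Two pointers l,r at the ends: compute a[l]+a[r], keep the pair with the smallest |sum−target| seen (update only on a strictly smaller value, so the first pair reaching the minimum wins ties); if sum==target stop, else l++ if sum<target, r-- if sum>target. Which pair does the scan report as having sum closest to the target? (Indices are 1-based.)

pair (31, 34) with sum 65 (|Δ|=0)

[1,18] -9+38=29 d=36 * → l++
[2,18] -3+38=35 d=30 * → l++
[3,18] -2+38=36 d=29 * → l++
[4,18] -1+38=37 d=28 * → l++
[5,18] 1+38=39 d=26 * → l++
[6,18] 12+38=50 d=15 * → l++
[7,18] 13+38=51 d=14 * → l++
[8,18] 16+38=54 d=11 * → l++
[9,18] 18+38=56 d=9 * → l++
[10,18] 20+38=58 d=7 * → l++
[11,18] 22+38=60 d=5 * → l++
[12,18] 23+38=61 d=4 * → l++
[13,18] 24+38=62 d=3 * → l++
[14,18] 25+38=63 d=2 * → l++
[15,18] 31+38=69 d=4 → r--
[15,17] 31+35=66 d=1 * → r--
[15,16] 31+34=65 d=0 * → stop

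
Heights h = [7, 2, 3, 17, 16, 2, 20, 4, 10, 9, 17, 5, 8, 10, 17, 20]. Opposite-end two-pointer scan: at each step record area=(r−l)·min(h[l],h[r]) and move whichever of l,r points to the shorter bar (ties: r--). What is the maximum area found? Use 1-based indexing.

[1,16] min(7,20)*15=105 best=105 * → l++
[2,16] min(2,20)*14=28 best=105 → l++
[3,16] min(3,20)*13=39 best=105 → l++
[4,16] min(17,20)*12=204 best=204 * → l++
[5,16] min(16,20)*11=176 best=204 → l++
[6,16] min(2,20)*10=20 best=204 → l++
[7,16] min(20,20)*9=180 best=204 → r--
[7,15] min(20,17)*8=136 best=204 → r--
[7,14] min(20,10)*7=70 best=204 → r--
[7,13] min(20,8)*6=48 best=204 → r--
[7,12] min(20,5)*5=25 best=204 → r--
[7,11] min(20,17)*4=68 best=204 → r--
[7,10] min(20,9)*3=27 best=204 → r--
[7,9] min(20,10)*2=20 best=204 → r--
[7,8] min(20,4)*1=4 best=204 → r--

max area = 204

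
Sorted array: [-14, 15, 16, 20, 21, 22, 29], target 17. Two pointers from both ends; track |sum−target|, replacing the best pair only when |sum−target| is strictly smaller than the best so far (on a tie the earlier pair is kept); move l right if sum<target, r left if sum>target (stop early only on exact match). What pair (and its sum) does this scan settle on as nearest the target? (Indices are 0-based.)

pair (-14, 29) with sum 15 (|Δ|=2)

l=0 r=6: -14+29=15 d=2 *, l++
l=1 r=6: 15+29=44 d=27, r--
l=1 r=5: 15+22=37 d=20, r--
l=1 r=4: 15+21=36 d=19, r--
l=1 r=3: 15+20=35 d=18, r--
l=1 r=2: 15+16=31 d=14, r--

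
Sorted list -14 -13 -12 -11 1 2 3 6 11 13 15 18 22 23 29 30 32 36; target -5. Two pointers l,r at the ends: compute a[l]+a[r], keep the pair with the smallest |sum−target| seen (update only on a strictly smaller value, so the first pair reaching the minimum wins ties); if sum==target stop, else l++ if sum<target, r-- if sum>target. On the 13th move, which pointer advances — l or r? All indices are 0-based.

l

[0,17] -14+36=22 d=27 * → r--
[0,16] -14+32=18 d=23 * → r--
[0,15] -14+30=16 d=21 * → r--
[0,14] -14+29=15 d=20 * → r--
[0,13] -14+23=9 d=14 * → r--
[0,12] -14+22=8 d=13 * → r--
[0,11] -14+18=4 d=9 * → r--
[0,10] -14+15=1 d=6 * → r--
[0,9] -14+13=-1 d=4 * → r--
[0,8] -14+11=-3 d=2 * → r--
[0,7] -14+6=-8 d=3 → l++
[1,7] -13+6=-7 d=2 → l++
[2,7] -12+6=-6 d=1 * → l++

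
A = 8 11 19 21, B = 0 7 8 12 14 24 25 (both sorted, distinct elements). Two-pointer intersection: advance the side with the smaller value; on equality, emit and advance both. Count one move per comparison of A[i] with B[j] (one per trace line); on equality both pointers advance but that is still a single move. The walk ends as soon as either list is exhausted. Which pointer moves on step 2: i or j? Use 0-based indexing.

j

[i=0,j=0] 8>0 → j++
[i=0,j=1] 8>7 → j++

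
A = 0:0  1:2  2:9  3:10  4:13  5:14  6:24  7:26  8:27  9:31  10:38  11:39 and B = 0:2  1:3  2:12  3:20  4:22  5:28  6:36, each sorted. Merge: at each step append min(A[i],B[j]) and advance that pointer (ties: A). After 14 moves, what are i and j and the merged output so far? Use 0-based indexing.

i=9, j=5, merged so far=[0, 2, 2, 3, 9, 10, 12, 13, 14, 20, 22, 24, 26, 27]

i=0 j=0: A[i]=0<=B[j]=2 take 0, i++
i=1 j=0: A[i]=2<=B[j]=2 take 2, i++
i=2 j=0: A[i]=9>B[j]=2 take 2, j++
i=2 j=1: A[i]=9>B[j]=3 take 3, j++
i=2 j=2: A[i]=9<=B[j]=12 take 9, i++
i=3 j=2: A[i]=10<=B[j]=12 take 10, i++
i=4 j=2: A[i]=13>B[j]=12 take 12, j++
i=4 j=3: A[i]=13<=B[j]=20 take 13, i++
i=5 j=3: A[i]=14<=B[j]=20 take 14, i++
i=6 j=3: A[i]=24>B[j]=20 take 20, j++
i=6 j=4: A[i]=24>B[j]=22 take 22, j++
i=6 j=5: A[i]=24<=B[j]=28 take 24, i++
i=7 j=5: A[i]=26<=B[j]=28 take 26, i++
i=8 j=5: A[i]=27<=B[j]=28 take 27, i++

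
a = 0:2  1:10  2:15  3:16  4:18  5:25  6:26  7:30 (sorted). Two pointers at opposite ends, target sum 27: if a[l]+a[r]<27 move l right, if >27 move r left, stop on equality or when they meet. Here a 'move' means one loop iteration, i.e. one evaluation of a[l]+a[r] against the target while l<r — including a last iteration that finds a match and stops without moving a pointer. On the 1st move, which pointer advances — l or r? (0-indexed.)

l=0 r=7: 2+30=32 >27, r--

r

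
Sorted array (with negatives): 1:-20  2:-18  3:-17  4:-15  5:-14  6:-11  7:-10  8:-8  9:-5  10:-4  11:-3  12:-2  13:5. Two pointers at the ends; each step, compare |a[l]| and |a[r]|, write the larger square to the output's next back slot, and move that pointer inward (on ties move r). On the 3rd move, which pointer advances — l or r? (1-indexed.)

l

[1,13] |-20|>|5| out[13]=400 → l++
[2,13] |-18|>|5| out[12]=324 → l++
[3,13] |-17|>|5| out[11]=289 → l++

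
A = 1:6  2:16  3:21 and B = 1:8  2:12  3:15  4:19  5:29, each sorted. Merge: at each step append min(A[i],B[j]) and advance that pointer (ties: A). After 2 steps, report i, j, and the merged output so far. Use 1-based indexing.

i=2, j=2, merged so far=[6, 8]

i=1 j=1: A[i]=6<=B[j]=8 take 6, i++
i=2 j=1: A[i]=16>B[j]=8 take 8, j++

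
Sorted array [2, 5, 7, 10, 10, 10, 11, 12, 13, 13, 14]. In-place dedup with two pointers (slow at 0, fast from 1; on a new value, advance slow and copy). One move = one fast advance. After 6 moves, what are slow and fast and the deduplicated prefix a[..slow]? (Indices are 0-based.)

slow=4, fast=7, prefix=[2, 5, 7, 10, 11]

(s=0,f=1) a[fast]=5≠a[slow]=2 write a[1]=5 → slow++,fast++
(s=1,f=2) a[fast]=7≠a[slow]=5 write a[2]=7 → slow++,fast++
(s=2,f=3) a[fast]=10≠a[slow]=7 write a[3]=10 → slow++,fast++
(s=3,f=4) a[fast]=10=a[slow] dup → fast++
(s=3,f=5) a[fast]=10=a[slow] dup → fast++
(s=3,f=6) a[fast]=11≠a[slow]=10 write a[4]=11 → slow++,fast++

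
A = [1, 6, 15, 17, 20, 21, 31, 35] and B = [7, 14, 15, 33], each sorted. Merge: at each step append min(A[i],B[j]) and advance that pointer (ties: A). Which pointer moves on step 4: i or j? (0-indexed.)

[i=0,j=0] A[i]=1<=B[j]=7 take 1 → i++
[i=1,j=0] A[i]=6<=B[j]=7 take 6 → i++
[i=2,j=0] A[i]=15>B[j]=7 take 7 → j++
[i=2,j=1] A[i]=15>B[j]=14 take 14 → j++

j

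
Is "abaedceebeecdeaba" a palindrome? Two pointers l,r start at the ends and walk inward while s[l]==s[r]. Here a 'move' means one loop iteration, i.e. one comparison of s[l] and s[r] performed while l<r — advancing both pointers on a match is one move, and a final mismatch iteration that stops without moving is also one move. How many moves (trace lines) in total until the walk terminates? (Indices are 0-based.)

l=0 r=16: 'a'=='a', l++,r--
l=1 r=15: 'b'=='b', l++,r--
l=2 r=14: 'a'=='a', l++,r--
l=3 r=13: 'e'=='e', l++,r--
l=4 r=12: 'd'=='d', l++,r--
l=5 r=11: 'c'=='c', l++,r--
l=6 r=10: 'e'=='e', l++,r--
l=7 r=9: 'e'=='e', l++,r--

8 moves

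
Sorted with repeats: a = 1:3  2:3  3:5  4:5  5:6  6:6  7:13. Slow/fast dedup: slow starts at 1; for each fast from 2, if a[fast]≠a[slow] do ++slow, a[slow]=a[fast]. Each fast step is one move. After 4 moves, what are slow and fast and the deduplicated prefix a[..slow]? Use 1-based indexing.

slow=3, fast=6, prefix=[3, 5, 6]

slow=1 fast=2: a[fast]=3=a[slow] dup, fast++
slow=1 fast=3: a[fast]=5≠a[slow]=3 write a[2]=5, slow++,fast++
slow=2 fast=4: a[fast]=5=a[slow] dup, fast++
slow=2 fast=5: a[fast]=6≠a[slow]=5 write a[3]=6, slow++,fast++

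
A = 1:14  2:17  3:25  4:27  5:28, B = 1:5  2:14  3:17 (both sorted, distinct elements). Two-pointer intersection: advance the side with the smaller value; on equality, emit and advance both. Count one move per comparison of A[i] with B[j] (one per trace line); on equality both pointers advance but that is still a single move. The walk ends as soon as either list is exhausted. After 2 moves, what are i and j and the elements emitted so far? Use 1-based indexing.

i=2, j=3, emitted=[14]

i=1 j=1: 14>5, j++
i=1 j=2: 14==14 emit, i++,j++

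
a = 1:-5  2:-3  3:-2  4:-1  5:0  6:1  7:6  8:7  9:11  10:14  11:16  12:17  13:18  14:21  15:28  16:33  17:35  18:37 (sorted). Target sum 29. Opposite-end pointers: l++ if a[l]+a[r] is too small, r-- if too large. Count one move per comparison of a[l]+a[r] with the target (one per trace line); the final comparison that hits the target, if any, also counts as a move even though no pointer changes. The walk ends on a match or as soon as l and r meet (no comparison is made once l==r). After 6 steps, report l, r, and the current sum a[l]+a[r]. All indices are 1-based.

l=4, r=15, sum=27

l=1 r=18: -5+37=32 >29, r--
l=1 r=17: -5+35=30 >29, r--
l=1 r=16: -5+33=28 <29, l++
l=2 r=16: -3+33=30 >29, r--
l=2 r=15: -3+28=25 <29, l++
l=3 r=15: -2+28=26 <29, l++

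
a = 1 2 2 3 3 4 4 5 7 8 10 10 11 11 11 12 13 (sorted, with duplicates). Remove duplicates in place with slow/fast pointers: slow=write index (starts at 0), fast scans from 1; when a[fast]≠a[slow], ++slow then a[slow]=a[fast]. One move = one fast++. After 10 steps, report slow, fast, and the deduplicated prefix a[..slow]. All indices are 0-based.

slow=7, fast=11, prefix=[1, 2, 3, 4, 5, 7, 8, 10]

slow=0 fast=1: a[fast]=2≠a[slow]=1 write a[1]=2, slow++,fast++
slow=1 fast=2: a[fast]=2=a[slow] dup, fast++
slow=1 fast=3: a[fast]=3≠a[slow]=2 write a[2]=3, slow++,fast++
slow=2 fast=4: a[fast]=3=a[slow] dup, fast++
slow=2 fast=5: a[fast]=4≠a[slow]=3 write a[3]=4, slow++,fast++
slow=3 fast=6: a[fast]=4=a[slow] dup, fast++
slow=3 fast=7: a[fast]=5≠a[slow]=4 write a[4]=5, slow++,fast++
slow=4 fast=8: a[fast]=7≠a[slow]=5 write a[5]=7, slow++,fast++
slow=5 fast=9: a[fast]=8≠a[slow]=7 write a[6]=8, slow++,fast++
slow=6 fast=10: a[fast]=10≠a[slow]=8 write a[7]=10, slow++,fast++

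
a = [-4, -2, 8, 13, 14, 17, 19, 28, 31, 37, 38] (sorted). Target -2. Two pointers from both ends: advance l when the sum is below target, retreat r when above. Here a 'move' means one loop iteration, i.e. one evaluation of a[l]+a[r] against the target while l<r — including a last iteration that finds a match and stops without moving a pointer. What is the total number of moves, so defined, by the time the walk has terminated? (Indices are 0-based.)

10 moves

[0,10] -4+38=34 >-2 → r--
[0,9] -4+37=33 >-2 → r--
[0,8] -4+31=27 >-2 → r--
[0,7] -4+28=24 >-2 → r--
[0,6] -4+19=15 >-2 → r--
[0,5] -4+17=13 >-2 → r--
[0,4] -4+14=10 >-2 → r--
[0,3] -4+13=9 >-2 → r--
[0,2] -4+8=4 >-2 → r--
[0,1] -4+-2=-6 <-2 → l++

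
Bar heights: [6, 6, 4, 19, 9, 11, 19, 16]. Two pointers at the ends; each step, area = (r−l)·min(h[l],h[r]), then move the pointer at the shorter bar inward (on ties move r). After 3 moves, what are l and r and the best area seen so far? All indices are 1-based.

l=4, r=8, best area=42

l=1 r=8: min(6,16)*7=42 best=42 *, l++
l=2 r=8: min(6,16)*6=36 best=42, l++
l=3 r=8: min(4,16)*5=20 best=42, l++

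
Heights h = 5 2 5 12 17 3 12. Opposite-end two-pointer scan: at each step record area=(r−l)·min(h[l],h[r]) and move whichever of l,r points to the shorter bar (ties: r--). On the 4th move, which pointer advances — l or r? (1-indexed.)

r

l=1 r=7: min(5,12)*6=30 best=30 *, l++
l=2 r=7: min(2,12)*5=10 best=30, l++
l=3 r=7: min(5,12)*4=20 best=30, l++
l=4 r=7: min(12,12)*3=36 best=36 *, r--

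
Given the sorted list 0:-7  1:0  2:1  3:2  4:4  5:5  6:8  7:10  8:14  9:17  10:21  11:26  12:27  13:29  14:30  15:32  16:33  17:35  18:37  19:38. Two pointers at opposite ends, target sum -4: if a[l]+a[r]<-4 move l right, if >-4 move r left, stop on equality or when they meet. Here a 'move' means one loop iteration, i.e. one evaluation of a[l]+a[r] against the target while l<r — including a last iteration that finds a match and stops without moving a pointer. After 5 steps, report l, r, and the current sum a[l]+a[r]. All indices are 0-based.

[0,19] -7+38=31 >-4 → r--
[0,18] -7+37=30 >-4 → r--
[0,17] -7+35=28 >-4 → r--
[0,16] -7+33=26 >-4 → r--
[0,15] -7+32=25 >-4 → r--

l=0, r=14, sum=23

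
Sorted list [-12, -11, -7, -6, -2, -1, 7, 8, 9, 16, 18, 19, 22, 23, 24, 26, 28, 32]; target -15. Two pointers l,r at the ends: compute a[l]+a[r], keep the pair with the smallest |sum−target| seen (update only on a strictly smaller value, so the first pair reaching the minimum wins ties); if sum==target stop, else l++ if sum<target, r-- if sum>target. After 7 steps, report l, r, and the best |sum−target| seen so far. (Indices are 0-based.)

l=0, r=10, best |Δ|=22

[0,17] -12+32=20 d=35 * → r--
[0,16] -12+28=16 d=31 * → r--
[0,15] -12+26=14 d=29 * → r--
[0,14] -12+24=12 d=27 * → r--
[0,13] -12+23=11 d=26 * → r--
[0,12] -12+22=10 d=25 * → r--
[0,11] -12+19=7 d=22 * → r--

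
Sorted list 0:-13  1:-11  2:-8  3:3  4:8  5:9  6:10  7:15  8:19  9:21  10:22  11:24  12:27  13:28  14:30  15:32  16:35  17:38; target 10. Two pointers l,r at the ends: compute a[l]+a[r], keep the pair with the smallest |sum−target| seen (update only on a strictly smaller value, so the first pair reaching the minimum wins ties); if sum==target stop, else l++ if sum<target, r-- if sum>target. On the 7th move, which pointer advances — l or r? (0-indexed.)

r

[0,17] -13+38=25 d=15 * → r--
[0,16] -13+35=22 d=12 * → r--
[0,15] -13+32=19 d=9 * → r--
[0,14] -13+30=17 d=7 * → r--
[0,13] -13+28=15 d=5 * → r--
[0,12] -13+27=14 d=4 * → r--
[0,11] -13+24=11 d=1 * → r--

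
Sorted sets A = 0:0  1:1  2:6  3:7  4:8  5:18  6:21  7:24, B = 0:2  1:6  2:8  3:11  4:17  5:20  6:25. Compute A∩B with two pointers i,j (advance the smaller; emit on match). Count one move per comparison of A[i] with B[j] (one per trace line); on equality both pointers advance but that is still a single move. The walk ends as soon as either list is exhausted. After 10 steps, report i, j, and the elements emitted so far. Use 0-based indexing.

i=6, j=6, emitted=[6, 8]

i=0 j=0: 0<2, i++
i=1 j=0: 1<2, i++
i=2 j=0: 6>2, j++
i=2 j=1: 6==6 emit, i++,j++
i=3 j=2: 7<8, i++
i=4 j=2: 8==8 emit, i++,j++
i=5 j=3: 18>11, j++
i=5 j=4: 18>17, j++
i=5 j=5: 18<20, i++
i=6 j=5: 21>20, j++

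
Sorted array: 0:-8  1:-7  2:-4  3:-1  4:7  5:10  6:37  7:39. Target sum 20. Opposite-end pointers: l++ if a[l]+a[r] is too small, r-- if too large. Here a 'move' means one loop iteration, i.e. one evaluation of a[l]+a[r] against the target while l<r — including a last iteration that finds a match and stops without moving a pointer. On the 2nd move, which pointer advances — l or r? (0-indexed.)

[0,7] -8+39=31 >20 → r--
[0,6] -8+37=29 >20 → r--

r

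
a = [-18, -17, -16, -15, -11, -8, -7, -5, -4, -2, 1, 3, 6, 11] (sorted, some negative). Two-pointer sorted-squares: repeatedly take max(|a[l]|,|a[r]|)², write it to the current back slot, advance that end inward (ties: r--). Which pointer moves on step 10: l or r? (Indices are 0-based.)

l=0 r=13: |-18|>|11| out[13]=324, l++
l=1 r=13: |-17|>|11| out[12]=289, l++
l=2 r=13: |-16|>|11| out[11]=256, l++
l=3 r=13: |-15|>|11| out[10]=225, l++
l=4 r=13: |-11|<=|11| out[9]=121, r--
l=4 r=12: |-11|>|6| out[8]=121, l++
l=5 r=12: |-8|>|6| out[7]=64, l++
l=6 r=12: |-7|>|6| out[6]=49, l++
l=7 r=12: |-5|<=|6| out[5]=36, r--
l=7 r=11: |-5|>|3| out[4]=25, l++

l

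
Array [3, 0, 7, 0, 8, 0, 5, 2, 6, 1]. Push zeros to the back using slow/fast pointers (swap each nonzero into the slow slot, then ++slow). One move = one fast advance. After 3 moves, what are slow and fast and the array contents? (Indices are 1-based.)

slow=1 fast=1: a[fast]=3≠0 swap→a[1]=3, slow++,fast++
slow=2 fast=2: a[fast]=0, fast++
slow=2 fast=3: a[fast]=7≠0 swap→a[2]=7, slow++,fast++

slow=3, fast=4, a=[3, 7, 0, 0, 8, 0, 5, 2, 6, 1]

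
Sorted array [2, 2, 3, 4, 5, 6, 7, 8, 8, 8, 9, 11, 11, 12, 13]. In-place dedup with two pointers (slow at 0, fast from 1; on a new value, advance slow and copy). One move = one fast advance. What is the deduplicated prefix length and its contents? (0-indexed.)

length 11; prefix = [2, 3, 4, 5, 6, 7, 8, 9, 11, 12, 13]

slow=0 fast=1: a[fast]=2=a[slow] dup, fast++
slow=0 fast=2: a[fast]=3≠a[slow]=2 write a[1]=3, slow++,fast++
slow=1 fast=3: a[fast]=4≠a[slow]=3 write a[2]=4, slow++,fast++
slow=2 fast=4: a[fast]=5≠a[slow]=4 write a[3]=5, slow++,fast++
slow=3 fast=5: a[fast]=6≠a[slow]=5 write a[4]=6, slow++,fast++
slow=4 fast=6: a[fast]=7≠a[slow]=6 write a[5]=7, slow++,fast++
slow=5 fast=7: a[fast]=8≠a[slow]=7 write a[6]=8, slow++,fast++
slow=6 fast=8: a[fast]=8=a[slow] dup, fast++
slow=6 fast=9: a[fast]=8=a[slow] dup, fast++
slow=6 fast=10: a[fast]=9≠a[slow]=8 write a[7]=9, slow++,fast++
slow=7 fast=11: a[fast]=11≠a[slow]=9 write a[8]=11, slow++,fast++
slow=8 fast=12: a[fast]=11=a[slow] dup, fast++
slow=8 fast=13: a[fast]=12≠a[slow]=11 write a[9]=12, slow++,fast++
slow=9 fast=14: a[fast]=13≠a[slow]=12 write a[10]=13, slow++,fast++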